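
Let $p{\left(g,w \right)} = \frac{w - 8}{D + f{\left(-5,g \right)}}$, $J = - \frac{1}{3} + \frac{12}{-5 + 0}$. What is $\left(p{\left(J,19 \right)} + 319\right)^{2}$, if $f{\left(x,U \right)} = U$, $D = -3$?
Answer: $\frac{743598361}{7396} \approx 1.0054 \cdot 10^{5}$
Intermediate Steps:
$J = - \frac{41}{15}$ ($J = \left(-1\right) \frac{1}{3} + \frac{12}{-5} = - \frac{1}{3} + 12 \left(- \frac{1}{5}\right) = - \frac{1}{3} - \frac{12}{5} = - \frac{41}{15} \approx -2.7333$)
$p{\left(g,w \right)} = \frac{-8 + w}{-3 + g}$ ($p{\left(g,w \right)} = \frac{w - 8}{-3 + g} = \frac{-8 + w}{-3 + g}$)
$\left(p{\left(J,19 \right)} + 319\right)^{2} = \left(\frac{-8 + 19}{-3 - \frac{41}{15}} + 319\right)^{2} = \left(\frac{1}{- \frac{86}{15}} \cdot 11 + 319\right)^{2} = \left(\left(- \frac{15}{86}\right) 11 + 319\right)^{2} = \left(- \frac{165}{86} + 319\right)^{2} = \left(\frac{27269}{86}\right)^{2} = \frac{743598361}{7396}$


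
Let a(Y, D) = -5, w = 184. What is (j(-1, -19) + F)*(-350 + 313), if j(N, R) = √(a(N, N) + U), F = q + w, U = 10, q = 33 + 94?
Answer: -11507 - 37*√5 ≈ -11590.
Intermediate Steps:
q = 127
F = 311 (F = 127 + 184 = 311)
j(N, R) = √5 (j(N, R) = √(-5 + 10) = √5)
(j(-1, -19) + F)*(-350 + 313) = (√5 + 311)*(-350 + 313) = (311 + √5)*(-37) = -11507 - 37*√5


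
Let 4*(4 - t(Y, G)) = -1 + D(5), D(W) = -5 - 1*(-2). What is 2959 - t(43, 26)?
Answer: 2954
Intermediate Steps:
D(W) = -3 (D(W) = -5 + 2 = -3)
t(Y, G) = 5 (t(Y, G) = 4 - (-1 - 3)/4 = 4 - ¼*(-4) = 4 + 1 = 5)
2959 - t(43, 26) = 2959 - 1*5 = 2959 - 5 = 2954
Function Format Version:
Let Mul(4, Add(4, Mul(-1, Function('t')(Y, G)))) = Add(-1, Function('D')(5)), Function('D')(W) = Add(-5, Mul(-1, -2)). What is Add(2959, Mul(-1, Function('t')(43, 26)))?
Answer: 2954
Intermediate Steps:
Function('D')(W) = -3 (Function('D')(W) = Add(-5, 2) = -3)
Function('t')(Y, G) = 5 (Function('t')(Y, G) = Add(4, Mul(Rational(-1, 4), Add(-1, -3))) = Add(4, Mul(Rational(-1, 4), -4)) = Add(4, 1) = 5)
Add(2959, Mul(-1, Function('t')(43, 26))) = Add(2959, Mul(-1, 5)) = Add(2959, -5) = 2954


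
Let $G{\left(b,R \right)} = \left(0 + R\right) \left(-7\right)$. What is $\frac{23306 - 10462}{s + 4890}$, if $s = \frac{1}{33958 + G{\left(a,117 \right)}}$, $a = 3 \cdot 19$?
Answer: $\frac{425637316}{162049711} \approx 2.6266$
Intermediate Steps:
$a = 57$
$G{\left(b,R \right)} = - 7 R$ ($G{\left(b,R \right)} = R \left(-7\right) = - 7 R$)
$s = \frac{1}{33139}$ ($s = \frac{1}{33958 - 819} = \frac{1}{33139} \approx 3.0176 \cdot 10^{-5}$)
$\frac{23306 - 10462}{s + 4890} = \frac{23306 - 10462}{\frac{1}{33139} + 4890} = \frac{23306 - 10462}{\frac{162049711}{33139}} = \left(23306 - 10462\right) \frac{33139}{162049711} = 12844 \cdot \frac{33139}{162049711} = \frac{425637316}{162049711}$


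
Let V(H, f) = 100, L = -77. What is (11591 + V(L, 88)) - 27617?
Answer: -15926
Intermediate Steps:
(11591 + V(L, 88)) - 27617 = (11591 + 100) - 27617 = 11691 - 27617 = -15926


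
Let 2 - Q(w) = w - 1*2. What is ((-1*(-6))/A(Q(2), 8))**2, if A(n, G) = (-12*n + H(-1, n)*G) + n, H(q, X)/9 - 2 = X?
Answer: 9/17689 ≈ 0.00050879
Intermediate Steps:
Q(w) = 4 - w (Q(w) = 2 - (w - 1*2) = 2 - (w - 2) = 2 - (-2 + w) = 2 + (2 - w) = 4 - w)
H(q, X) = 18 + 9*X
A(n, G) = -11*n + G*(18 + 9*n) (A(n, G) = (-12*n + (18 + 9*n)*G) + n = (-12*n + G*(18 + 9*n)) + n = -11*n + G*(18 + 9*n))
((-1*(-6))/A(Q(2), 8))**2 = ((-1*(-6))/(-11*(4 - 1*2) + 9*8*(2 + (4 - 1*2))))**2 = (6/(-11*(4 - 2) + 9*8*(2 + (4 - 2))))**2 = (6/(-11*2 + 9*8*(2 + 2)))**2 = (6/(-22 + 9*8*4))**2 = (6/(-22 + 288))**2 = (6/266)**2 = (6*(1/266))**2 = (3/133)**2 = 9/17689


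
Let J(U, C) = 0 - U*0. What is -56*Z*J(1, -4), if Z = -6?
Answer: 0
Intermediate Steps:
J(U, C) = 0 (J(U, C) = 0 + 0 = 0)
-56*Z*J(1, -4) = -(-336)*0 = -56*0 = 0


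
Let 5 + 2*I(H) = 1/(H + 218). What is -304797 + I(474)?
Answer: -421842507/1384 ≈ -3.0480e+5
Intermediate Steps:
I(H) = -5/2 + 1/(2*(218 + H)) (I(H) = -5/2 + 1/(2*(H + 218)) = -5/2 + 1/(2*(218 + H)))
-304797 + I(474) = -304797 + (-1089 - 5*474)/(2*(218 + 474)) = -304797 + (1/2)*(-1089 - 2370)/692 = -304797 + (1/2)*(1/692)*(-3459) = -304797 - 3459/1384 = -421842507/1384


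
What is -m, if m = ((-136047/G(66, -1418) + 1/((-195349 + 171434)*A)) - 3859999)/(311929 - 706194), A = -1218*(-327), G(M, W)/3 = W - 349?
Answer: -21655340937150415909/2211917609857003650 ≈ -9.7903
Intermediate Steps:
G(M, W) = -1047 + 3*W (G(M, W) = 3*(W - 349) = 3*(-349 + W) = -1047 + 3*W)
A = 398286
m = 21655340937150415909/2211917609857003650 (m = ((-136047/(-1047 + 3*(-1418)) + 1/((-195349 + 171434)*398286)) - 3859999)/(311929 - 706194) = ((-136047/(-1047 - 4254) + (1/398286)/(-23915)) - 3859999)/(-394265) = ((-136047/(-5301) - 1/23915*1/398286) - 3859999)*(-1/394265) = ((-136047*(-1/5301) - 1/9525009690) - 3859999)*(-1/394265) = ((45349/1767 - 1/9525009690) - 3859999)*(-1/394265) = (143983221476681/5610230707410 - 3859999)*(-1/394265) = -21655340937150415909/5610230707410*(-1/394265) = 21655340937150415909/2211917609857003650 ≈ 9.7903)
-m = -1*21655340937150415909/2211917609857003650 = -21655340937150415909/2211917609857003650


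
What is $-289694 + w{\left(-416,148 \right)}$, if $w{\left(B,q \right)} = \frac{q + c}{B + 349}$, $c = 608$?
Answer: $- \frac{19410254}{67} \approx -2.8971 \cdot 10^{5}$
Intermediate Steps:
$w{\left(B,q \right)} = \frac{608 + q}{349 + B}$ ($w{\left(B,q \right)} = \frac{q + 608}{B + 349} = \frac{608 + q}{349 + B}$)
$-289694 + w{\left(-416,148 \right)} = -289694 + \frac{608 + 148}{349 - 416} = -289694 + \frac{1}{-67} \cdot 756 = -289694 - \frac{756}{67} = - \frac{19410254}{67}$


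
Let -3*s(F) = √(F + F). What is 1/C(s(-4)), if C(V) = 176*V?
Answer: 3*I*√2/704 ≈ 0.0060265*I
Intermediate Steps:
s(F) = -√2*√F/3 (s(F) = -√(F + F)/3 = -√2*√F/3)
1/C(s(-4)) = 1/(176*(-√2*√(-4)/3)) = 1/(176*(-√2*2*I/3)) = 1/(176*(-2*I*√2/3)) = 1/(-352*I*√2/3) = 3*I*√2/704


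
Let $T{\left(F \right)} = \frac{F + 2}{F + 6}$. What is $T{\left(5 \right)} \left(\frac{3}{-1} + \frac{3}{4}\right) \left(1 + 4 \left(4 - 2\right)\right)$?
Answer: $- \frac{567}{44} \approx -12.886$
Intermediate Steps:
$T{\left(F \right)} = \frac{2 + F}{6 + F}$
$T{\left(5 \right)} \left(\frac{3}{-1} + \frac{3}{4}\right) \left(1 + 4 \left(4 - 2\right)\right) = \frac{2 + 5}{6 + 5} \left(\frac{3}{-1} + \frac{3}{4}\right) \left(1 + 4 \left(4 - 2\right)\right) = \frac{1}{11} \cdot 7 \left(3 \left(-1\right) + 3 \cdot \frac{1}{4}\right) \left(1 + 4 \cdot 2\right) = \frac{1}{11} \cdot 7 \left(-3 + \frac{3}{4}\right) \left(1 + 8\right) = \frac{7}{11} \left(- \frac{9}{4}\right) 9 = \left(- \frac{63}{44}\right) 9 = - \frac{567}{44}$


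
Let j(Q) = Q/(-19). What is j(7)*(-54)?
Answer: 378/19 ≈ 19.895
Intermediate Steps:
j(Q) = -Q/19 (j(Q) = Q*(-1/19) = -Q/19)
j(7)*(-54) = -1/19*7*(-54) = -7/19*(-54) = 378/19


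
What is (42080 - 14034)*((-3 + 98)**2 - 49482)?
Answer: -1134657022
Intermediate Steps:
(42080 - 14034)*((-3 + 98)**2 - 49482) = 28046*(95**2 - 49482) = 28046*(9025 - 49482) = 28046*(-40457) = -1134657022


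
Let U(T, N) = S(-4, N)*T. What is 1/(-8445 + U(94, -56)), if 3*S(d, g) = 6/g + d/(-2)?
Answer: -42/352199 ≈ -0.00011925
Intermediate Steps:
S(d, g) = 2/g - d/6 (S(d, g) = (6/g + d/(-2))/3 = (6/g + d*(-1/2))/3 = (6/g - d/2)/3 = 2/g - d/6)
U(T, N) = T*(2/3 + 2/N) (U(T, N) = (2/N - 1/6*(-4))*T = (2/N + 2/3)*T = (2/3 + 2/N)*T = T*(2/3 + 2/N))
1/(-8445 + U(94, -56)) = 1/(-8445 + (2/3)*94*(3 - 56)/(-56)) = 1/(-8445 + (2/3)*94*(-1/56)*(-53)) = 1/(-8445 + 2491/42) = 1/(-352199/42) = -42/352199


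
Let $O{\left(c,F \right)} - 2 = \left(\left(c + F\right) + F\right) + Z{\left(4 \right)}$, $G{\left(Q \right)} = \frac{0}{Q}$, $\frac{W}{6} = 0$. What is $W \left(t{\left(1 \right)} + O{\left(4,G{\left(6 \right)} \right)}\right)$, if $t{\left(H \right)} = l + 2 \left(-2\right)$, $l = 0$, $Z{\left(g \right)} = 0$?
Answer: $0$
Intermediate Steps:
$W = 0$ ($W = 6 \cdot 0 = 0$)
$G{\left(Q \right)} = 0$
$O{\left(c,F \right)} = 2 + c + 2 F$ ($O{\left(c,F \right)} = 2 + \left(\left(\left(c + F\right) + F\right) + 0\right) = 2 + \left(\left(\left(F + c\right) + F\right) + 0\right) = 2 + \left(\left(c + 2 F\right) + 0\right) = 2 + \left(c + 2 F\right) = 2 + c + 2 F$)
$t{\left(H \right)} = -4$ ($t{\left(H \right)} = 0 + 2 \left(-2\right) = 0 - 4 = -4$)
$W \left(t{\left(1 \right)} + O{\left(4,G{\left(6 \right)} \right)}\right) = 0 \left(-4 + \left(2 + 4 + 2 \cdot 0\right)\right) = 0 \left(-4 + \left(2 + 4 + 0\right)\right) = 0 \left(-4 + 6\right) = 0 \cdot 2 = 0$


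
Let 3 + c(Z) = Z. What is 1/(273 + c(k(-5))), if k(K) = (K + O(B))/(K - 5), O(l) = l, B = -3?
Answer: 5/1354 ≈ 0.0036928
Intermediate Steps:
k(K) = (-3 + K)/(-5 + K) (k(K) = (K - 3)/(K - 5) = (-3 + K)/(-5 + K))
c(Z) = -3 + Z
1/(273 + c(k(-5))) = 1/(273 + (-3 + (-3 - 5)/(-5 - 5))) = 1/(273 + (-3 - 8/(-10))) = 1/(273 + (-3 - ⅒*(-8))) = 1/(273 + (-3 + ⅘)) = 1/(273 - 11/5) = 1/(1354/5) = 5/1354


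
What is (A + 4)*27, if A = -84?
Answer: -2160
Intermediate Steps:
(A + 4)*27 = (-84 + 4)*27 = -80*27 = -2160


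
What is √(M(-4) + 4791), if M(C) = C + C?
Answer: √4783 ≈ 69.159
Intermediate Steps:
M(C) = 2*C
√(M(-4) + 4791) = √(2*(-4) + 4791) = √(-8 + 4791) = √4783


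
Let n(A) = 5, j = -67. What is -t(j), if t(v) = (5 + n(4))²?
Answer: -100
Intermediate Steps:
t(v) = 100 (t(v) = (5 + 5)² = 10² = 100)
-t(j) = -1*100 = -100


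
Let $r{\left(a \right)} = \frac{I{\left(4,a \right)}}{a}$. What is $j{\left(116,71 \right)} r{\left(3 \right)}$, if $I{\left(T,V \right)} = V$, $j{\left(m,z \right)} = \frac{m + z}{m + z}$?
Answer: $1$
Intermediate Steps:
$j{\left(m,z \right)} = 1$
$r{\left(a \right)} = 1$ ($r{\left(a \right)} = \frac{a}{a} = 1$)
$j{\left(116,71 \right)} r{\left(3 \right)} = 1 \cdot 1 = 1$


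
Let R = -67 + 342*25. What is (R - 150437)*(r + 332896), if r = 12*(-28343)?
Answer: 1024907880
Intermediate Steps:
r = -340116
R = 8483 (R = -67 + 8550 = 8483)
(R - 150437)*(r + 332896) = (8483 - 150437)*(-340116 + 332896) = -141954*(-7220) = 1024907880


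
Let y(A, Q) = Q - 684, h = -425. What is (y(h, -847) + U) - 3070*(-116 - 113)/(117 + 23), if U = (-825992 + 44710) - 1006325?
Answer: -24977629/14 ≈ -1.7841e+6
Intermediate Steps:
U = -1787607 (U = -781282 - 1006325 = -1787607)
y(A, Q) = -684 + Q
(y(h, -847) + U) - 3070*(-116 - 113)/(117 + 23) = ((-684 - 847) - 1787607) - 3070*(-116 - 113)/(117 + 23) = (-1531 - 1787607) - (-703030)/140 = -1789138 - (-703030)/140 = -1789138 - 3070*(-229/140) = -1789138 + 70303/14 = -24977629/14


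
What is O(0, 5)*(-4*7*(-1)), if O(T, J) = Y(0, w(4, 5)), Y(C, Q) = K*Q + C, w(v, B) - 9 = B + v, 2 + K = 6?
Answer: 2016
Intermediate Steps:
K = 4 (K = -2 + 6 = 4)
w(v, B) = 9 + B + v (w(v, B) = 9 + (B + v) = 9 + B + v)
Y(C, Q) = C + 4*Q (Y(C, Q) = 4*Q + C = C + 4*Q)
O(T, J) = 72 (O(T, J) = 0 + 4*(9 + 5 + 4) = 0 + 4*18 = 0 + 72 = 72)
O(0, 5)*(-4*7*(-1)) = 72*(-4*7*(-1)) = 72*(-28*(-1)) = 72*28 = 2016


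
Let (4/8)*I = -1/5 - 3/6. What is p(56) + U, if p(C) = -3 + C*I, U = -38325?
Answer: -192032/5 ≈ -38406.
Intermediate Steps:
I = -7/5 (I = 2*(-1/5 - 3/6) = 2*(-1*⅕ - 3*⅙) = 2*(-⅕ - ½) = 2*(-7/10) = -7/5 ≈ -1.4000)
p(C) = -3 - 7*C/5 (p(C) = -3 + C*(-7/5) = -3 - 7*C/5)
p(56) + U = (-3 - 7/5*56) - 38325 = (-3 - 392/5) - 38325 = -407/5 - 38325 = -192032/5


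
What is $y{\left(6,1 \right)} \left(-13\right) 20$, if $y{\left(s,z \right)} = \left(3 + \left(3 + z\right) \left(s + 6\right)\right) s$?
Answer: $-79560$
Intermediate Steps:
$y{\left(s,z \right)} = s \left(3 + \left(3 + z\right) \left(6 + s\right)\right)$ ($y{\left(s,z \right)} = \left(3 + \left(3 + z\right) \left(6 + s\right)\right) s = s \left(3 + \left(3 + z\right) \left(6 + s\right)\right)$)
$y{\left(6,1 \right)} \left(-13\right) 20 = 6 \left(21 + 3 \cdot 6 + 6 \cdot 1 + 6 \cdot 1\right) \left(-13\right) 20 = 6 \left(21 + 18 + 6 + 6\right) \left(-13\right) 20 = 6 \cdot 51 \left(-13\right) 20 = 306 \left(-13\right) 20 = \left(-3978\right) 20 = -79560$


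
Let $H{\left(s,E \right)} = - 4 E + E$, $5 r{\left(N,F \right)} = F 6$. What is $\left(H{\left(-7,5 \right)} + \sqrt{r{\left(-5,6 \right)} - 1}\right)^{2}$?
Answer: $\frac{\left(75 - \sqrt{155}\right)^{2}}{25} \approx 156.5$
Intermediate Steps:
$r{\left(N,F \right)} = \frac{6 F}{5}$ ($r{\left(N,F \right)} = \frac{F 6}{5} = \frac{6 F}{5}$)
$H{\left(s,E \right)} = - 3 E$
$\left(H{\left(-7,5 \right)} + \sqrt{r{\left(-5,6 \right)} - 1}\right)^{2} = \left(\left(-3\right) 5 + \sqrt{\frac{6}{5} \cdot 6 - 1}\right)^{2} = \left(-15 + \sqrt{\frac{36}{5} - 1}\right)^{2} = \left(-15 + \sqrt{\frac{31}{5}}\right)^{2} = \left(-15 + \frac{\sqrt{155}}{5}\right)^{2}$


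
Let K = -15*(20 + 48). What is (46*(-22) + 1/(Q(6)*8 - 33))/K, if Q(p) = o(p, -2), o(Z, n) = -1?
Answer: 13831/13940 ≈ 0.99218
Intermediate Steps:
Q(p) = -1
K = -1020 (K = -15*68 = -1020)
(46*(-22) + 1/(Q(6)*8 - 33))/K = (46*(-22) + 1/(-1*8 - 33))/(-1020) = (-1012 + 1/(-8 - 33))*(-1/1020) = (-1012 + 1/(-41))*(-1/1020) = (-1012 - 1/41)*(-1/1020) = -41493/41*(-1/1020) = 13831/13940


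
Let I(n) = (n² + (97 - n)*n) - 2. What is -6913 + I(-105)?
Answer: -17100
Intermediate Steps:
I(n) = -2 + n² + n*(97 - n) (I(n) = (n² + n*(97 - n)) - 2 = -2 + n² + n*(97 - n))
-6913 + I(-105) = -6913 + (-2 + 97*(-105)) = -6913 + (-2 - 10185) = -6913 - 10187 = -17100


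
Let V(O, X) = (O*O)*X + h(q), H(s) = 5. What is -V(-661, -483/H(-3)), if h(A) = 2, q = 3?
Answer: 211032833/5 ≈ 4.2207e+7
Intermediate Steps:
V(O, X) = 2 + X*O² (V(O, X) = (O*O)*X + 2 = O²*X + 2 = X*O² + 2 = 2 + X*O²)
-V(-661, -483/H(-3)) = -(2 - 483/5*(-661)²) = -(2 - 483*⅕*436921) = -(2 - 483/5*436921) = -(2 - 211032843/5) = -1*(-211032833/5) = 211032833/5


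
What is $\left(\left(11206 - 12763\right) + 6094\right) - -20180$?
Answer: $24717$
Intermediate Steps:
$\left(\left(11206 - 12763\right) + 6094\right) - -20180 = \left(-1557 + 6094\right) + 20180 = 4537 + 20180 = 24717$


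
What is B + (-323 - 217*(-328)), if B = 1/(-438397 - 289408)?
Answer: 51567167664/727805 ≈ 70853.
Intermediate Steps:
B = -1/727805 (B = 1/(-727805) = -1/727805 ≈ -1.3740e-6)
B + (-323 - 217*(-328)) = -1/727805 + (-323 - 217*(-328)) = -1/727805 + (-323 + 71176) = -1/727805 + 70853 = 51567167664/727805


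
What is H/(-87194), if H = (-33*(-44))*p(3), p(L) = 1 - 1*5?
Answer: 2904/43597 ≈ 0.066610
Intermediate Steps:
p(L) = -4 (p(L) = 1 - 5 = -4)
H = -5808 (H = -33*(-44)*(-4) = 1452*(-4) = -5808)
H/(-87194) = -5808/(-87194) = -5808*(-1/87194) = 2904/43597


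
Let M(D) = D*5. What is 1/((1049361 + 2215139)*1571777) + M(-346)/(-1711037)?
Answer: 8876744210256037/8779443803674110500 ≈ 0.0010111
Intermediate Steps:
M(D) = 5*D
1/((1049361 + 2215139)*1571777) + M(-346)/(-1711037) = 1/((1049361 + 2215139)*1571777) + (5*(-346))/(-1711037) = (1/1571777)/3264500 - 1730*(-1/1711037) = (1/3264500)*(1/1571777) + 1730/1711037 = 1/5131066016500 + 1730/1711037 = 8876744210256037/8779443803674110500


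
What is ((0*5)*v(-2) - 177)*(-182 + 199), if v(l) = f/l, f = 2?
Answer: -3009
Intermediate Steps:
v(l) = 2/l
((0*5)*v(-2) - 177)*(-182 + 199) = ((0*5)*(2/(-2)) - 177)*(-182 + 199) = (0*(2*(-½)) - 177)*17 = (0*(-1) - 177)*17 = (0 - 177)*17 = -177*17 = -3009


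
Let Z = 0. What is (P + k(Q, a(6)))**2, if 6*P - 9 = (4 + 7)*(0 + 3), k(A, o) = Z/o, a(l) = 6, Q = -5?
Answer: 49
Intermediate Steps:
k(A, o) = 0 (k(A, o) = 0/o = 0)
P = 7 (P = 3/2 + ((4 + 7)*(0 + 3))/6 = 3/2 + (11*3)/6 = 3/2 + (1/6)*33 = 3/2 + 11/2 = 7)
(P + k(Q, a(6)))**2 = (7 + 0)**2 = 7**2 = 49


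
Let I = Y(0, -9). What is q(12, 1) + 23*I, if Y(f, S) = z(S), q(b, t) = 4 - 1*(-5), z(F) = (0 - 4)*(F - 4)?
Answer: 1205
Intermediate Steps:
z(F) = 16 - 4*F (z(F) = -4*(-4 + F) = 16 - 4*F)
q(b, t) = 9 (q(b, t) = 4 + 5 = 9)
Y(f, S) = 16 - 4*S
I = 52 (I = 16 - 4*(-9) = 16 + 36 = 52)
q(12, 1) + 23*I = 9 + 23*52 = 9 + 1196 = 1205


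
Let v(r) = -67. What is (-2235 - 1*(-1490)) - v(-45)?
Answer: -678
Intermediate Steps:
(-2235 - 1*(-1490)) - v(-45) = (-2235 - 1*(-1490)) - 1*(-67) = (-2235 + 1490) + 67 = -745 + 67 = -678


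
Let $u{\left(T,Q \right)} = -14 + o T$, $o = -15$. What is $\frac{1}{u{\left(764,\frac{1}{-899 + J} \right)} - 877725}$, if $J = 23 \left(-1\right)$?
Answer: $- \frac{1}{889199} \approx -1.1246 \cdot 10^{-6}$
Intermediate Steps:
$J = -23$
$u{\left(T,Q \right)} = -14 - 15 T$
$\frac{1}{u{\left(764,\frac{1}{-899 + J} \right)} - 877725} = \frac{1}{\left(-14 - 11460\right) - 877725} = \frac{1}{-11474 - 877725} = \frac{1}{-889199} = - \frac{1}{889199}$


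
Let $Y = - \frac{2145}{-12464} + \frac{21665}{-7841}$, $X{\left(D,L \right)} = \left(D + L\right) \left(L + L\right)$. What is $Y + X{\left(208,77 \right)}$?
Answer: $\frac{4289126317745}{97730224} \approx 43887.0$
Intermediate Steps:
$X{\left(D,L \right)} = 2 L \left(D + L\right)$ ($X{\left(D,L \right)} = \left(D + L\right) 2 L = 2 L \left(D + L\right)$)
$Y = - \frac{253213615}{97730224}$ ($Y = \left(-2145\right) \left(- \frac{1}{12464}\right) + 21665 \left(- \frac{1}{7841}\right) = \frac{2145}{12464} - \frac{21665}{7841} = - \frac{253213615}{97730224} \approx -2.5909$)
$Y + X{\left(208,77 \right)} = - \frac{253213615}{97730224} + 2 \cdot 77 \left(208 + 77\right) = - \frac{253213615}{97730224} + 2 \cdot 77 \cdot 285 = - \frac{253213615}{97730224} + 43890 = \frac{4289126317745}{97730224}$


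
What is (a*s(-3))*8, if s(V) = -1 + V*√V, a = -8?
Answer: 64 + 192*I*√3 ≈ 64.0 + 332.55*I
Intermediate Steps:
s(V) = -1 + V^(3/2)
(a*s(-3))*8 = -8*(-1 + (-3)^(3/2))*8 = -8*(-1 - 3*I*√3)*8 = (8 + 24*I*√3)*8 = 64 + 192*I*√3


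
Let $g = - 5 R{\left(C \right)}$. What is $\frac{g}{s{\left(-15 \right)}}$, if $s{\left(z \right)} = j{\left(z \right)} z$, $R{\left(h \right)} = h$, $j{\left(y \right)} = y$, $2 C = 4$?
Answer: $- \frac{2}{45} \approx -0.044444$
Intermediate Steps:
$C = 2$ ($C = \frac{1}{2} \cdot 4 = 2$)
$g = -10$ ($g = \left(-5\right) 2 = -10$)
$s{\left(z \right)} = z^{2}$ ($s{\left(z \right)} = z z = z^{2}$)
$\frac{g}{s{\left(-15 \right)}} = - \frac{10}{\left(-15\right)^{2}} = - \frac{10}{225} = \left(-10\right) \frac{1}{225} = - \frac{2}{45}$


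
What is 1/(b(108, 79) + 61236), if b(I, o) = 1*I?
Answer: 1/61344 ≈ 1.6302e-5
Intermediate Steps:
b(I, o) = I
1/(b(108, 79) + 61236) = 1/(108 + 61236) = 1/61344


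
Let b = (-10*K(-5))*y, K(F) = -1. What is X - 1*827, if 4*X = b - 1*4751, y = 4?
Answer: -8019/4 ≈ -2004.8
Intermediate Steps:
b = 40 (b = -10*(-1)*4 = 10*4 = 40)
X = -4711/4 (X = (40 - 1*4751)/4 = (40 - 4751)/4 = (¼)*(-4711) = -4711/4 ≈ -1177.8)
X - 1*827 = -4711/4 - 1*827 = -4711/4 - 827 = -8019/4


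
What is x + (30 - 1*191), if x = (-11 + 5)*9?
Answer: -215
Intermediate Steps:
x = -54 (x = -6*9 = -54)
x + (30 - 1*191) = -54 + (30 - 1*191) = -54 + (30 - 191) = -54 - 161 = -215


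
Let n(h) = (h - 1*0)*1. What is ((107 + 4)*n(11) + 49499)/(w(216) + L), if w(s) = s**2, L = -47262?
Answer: -25360/303 ≈ -83.696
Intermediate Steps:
n(h) = h (n(h) = (h + 0)*1 = h*1 = h)
((107 + 4)*n(11) + 49499)/(w(216) + L) = ((107 + 4)*11 + 49499)/(216**2 - 47262) = (111*11 + 49499)/(46656 - 47262) = (1221 + 49499)/(-606) = 50720*(-1/606) = -25360/303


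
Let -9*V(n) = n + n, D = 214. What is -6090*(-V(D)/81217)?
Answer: -868840/243651 ≈ -3.5659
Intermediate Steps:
V(n) = -2*n/9 (V(n) = -(n + n)/9 = -2*n/9)
-6090*(-V(D)/81217) = -6090/((-81217/((-2/9*214)))) = -6090/((-81217/(-428/9))) = -6090/((-81217*(-9/428))) = -6090/730953/428 = -6090*428/730953 = -868840/243651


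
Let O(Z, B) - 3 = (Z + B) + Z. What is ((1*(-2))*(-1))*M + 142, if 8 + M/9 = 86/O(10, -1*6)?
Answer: 1514/17 ≈ 89.059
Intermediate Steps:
O(Z, B) = 3 + B + 2*Z (O(Z, B) = 3 + ((Z + B) + Z) = 3 + ((B + Z) + Z) = 3 + (B + 2*Z) = 3 + B + 2*Z)
M = -450/17 (M = -72 + 9*(86/(3 - 1*6 + 2*10)) = -72 + 9*(86/(3 - 6 + 20)) = -72 + 9*(86/17) = -72 + 774/17 = -450/17 ≈ -26.471)
((1*(-2))*(-1))*M + 142 = ((1*(-2))*(-1))*(-450/17) + 142 = -2*(-1)*(-450/17) + 142 = 2*(-450/17) + 142 = -900/17 + 142 = 1514/17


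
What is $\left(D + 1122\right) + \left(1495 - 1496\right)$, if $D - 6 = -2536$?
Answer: $-1409$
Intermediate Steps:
$D = -2530$ ($D = 6 - 2536 = -2530$)
$\left(D + 1122\right) + \left(1495 - 1496\right) = \left(-2530 + 1122\right) + \left(1495 - 1496\right) = -1408 - 1 = -1409$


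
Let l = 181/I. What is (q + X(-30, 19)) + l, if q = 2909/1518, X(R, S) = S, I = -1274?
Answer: 10044004/483483 ≈ 20.774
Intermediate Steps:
q = 2909/1518 (q = 2909*(1/1518) = 2909/1518 ≈ 1.9163)
l = -181/1274 (l = 181/(-1274) = 181*(-1/1274) = -181/1274 ≈ -0.14207)
(q + X(-30, 19)) + l = (2909/1518 + 19) - 181/1274 = 31751/1518 - 181/1274 = 10044004/483483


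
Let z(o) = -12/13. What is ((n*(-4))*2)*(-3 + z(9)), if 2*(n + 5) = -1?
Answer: -2244/13 ≈ -172.62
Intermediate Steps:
n = -11/2 (n = -5 + (½)*(-1) = -5 - ½ = -11/2 ≈ -5.5000)
z(o) = -12/13 (z(o) = -12*1/13 = -12/13)
((n*(-4))*2)*(-3 + z(9)) = (-11/2*(-4)*2)*(-3 - 12/13) = (22*2)*(-51/13) = 44*(-51/13) = -2244/13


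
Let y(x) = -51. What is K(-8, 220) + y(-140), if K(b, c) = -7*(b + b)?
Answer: 61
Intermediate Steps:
K(b, c) = -14*b
K(-8, 220) + y(-140) = -14*(-8) - 51 = 112 - 51 = 61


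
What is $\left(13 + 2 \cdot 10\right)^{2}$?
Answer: $1089$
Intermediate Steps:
$\left(13 + 2 \cdot 10\right)^{2} = \left(13 + 20\right)^{2} = 33^{2} = 1089$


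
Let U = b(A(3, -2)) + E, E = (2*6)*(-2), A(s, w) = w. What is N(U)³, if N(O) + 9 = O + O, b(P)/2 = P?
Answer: -274625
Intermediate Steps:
b(P) = 2*P
E = -24 (E = 12*(-2) = -24)
U = -28 (U = 2*(-2) - 24 = -4 - 24 = -28)
N(O) = -9 + 2*O (N(O) = -9 + (O + O) = -9 + 2*O)
N(U)³ = (-9 + 2*(-28))³ = (-9 - 56)³ = (-65)³ = -274625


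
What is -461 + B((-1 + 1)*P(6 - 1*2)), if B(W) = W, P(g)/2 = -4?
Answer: -461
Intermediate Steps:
P(g) = -8 (P(g) = 2*(-4) = -8)
-461 + B((-1 + 1)*P(6 - 1*2)) = -461 + (-1 + 1)*(-8) = -461 + 0*(-8) = -461 + 0 = -461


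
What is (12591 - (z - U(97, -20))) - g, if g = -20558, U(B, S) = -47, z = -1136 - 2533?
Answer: 36771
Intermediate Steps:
z = -3669
(12591 - (z - U(97, -20))) - g = (12591 - (-3669 - 1*(-47))) - 1*(-20558) = (12591 - (-3669 + 47)) + 20558 = (12591 - 1*(-3622)) + 20558 = (12591 + 3622) + 20558 = 16213 + 20558 = 36771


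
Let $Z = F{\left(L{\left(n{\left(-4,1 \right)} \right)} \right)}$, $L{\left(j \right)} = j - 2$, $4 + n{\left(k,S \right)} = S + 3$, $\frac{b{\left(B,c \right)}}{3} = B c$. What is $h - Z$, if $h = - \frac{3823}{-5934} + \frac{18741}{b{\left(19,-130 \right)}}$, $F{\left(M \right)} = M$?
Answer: $\frac{421768}{3664245} \approx 0.1151$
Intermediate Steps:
$b{\left(B,c \right)} = 3 B c$
$n{\left(k,S \right)} = -1 + S$ ($n{\left(k,S \right)} = -4 + \left(S + 3\right) = -4 + \left(3 + S\right) = -1 + S$)
$L{\left(j \right)} = -2 + j$
$h = - \frac{6906722}{3664245}$ ($h = - \frac{3823}{-5934} + \frac{18741}{3 \cdot 19 \left(-130\right)} = \left(-3823\right) \left(- \frac{1}{5934}\right) + \frac{18741}{-7410} = \frac{3823}{5934} + 18741 \left(- \frac{1}{7410}\right) = \frac{3823}{5934} - \frac{6247}{2470} = - \frac{6906722}{3664245} \approx -1.8849$)
$Z = -2$ ($Z = -2 + \left(-1 + 1\right) = -2 + 0 = -2$)
$h - Z = - \frac{6906722}{3664245} - -2 = - \frac{6906722}{3664245} + 2 = \frac{421768}{3664245}$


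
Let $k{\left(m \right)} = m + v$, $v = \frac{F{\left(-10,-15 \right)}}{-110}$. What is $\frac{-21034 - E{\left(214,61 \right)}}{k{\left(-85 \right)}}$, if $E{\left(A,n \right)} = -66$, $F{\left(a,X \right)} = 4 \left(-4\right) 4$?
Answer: $\frac{1153240}{4643} \approx 248.38$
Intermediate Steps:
$F{\left(a,X \right)} = -64$ ($F{\left(a,X \right)} = \left(-16\right) 4 = -64$)
$v = \frac{32}{55}$ ($v = - \frac{64}{-110} = \left(-64\right) \left(- \frac{1}{110}\right) = \frac{32}{55} \approx 0.58182$)
$k{\left(m \right)} = \frac{32}{55} + m$ ($k{\left(m \right)} = m + \frac{32}{55} = \frac{32}{55} + m$)
$\frac{-21034 - E{\left(214,61 \right)}}{k{\left(-85 \right)}} = \frac{-21034 - -66}{\frac{32}{55} - 85} = \frac{-21034 + 66}{- \frac{4643}{55}} = \left(-20968\right) \left(- \frac{55}{4643}\right) = \frac{1153240}{4643}$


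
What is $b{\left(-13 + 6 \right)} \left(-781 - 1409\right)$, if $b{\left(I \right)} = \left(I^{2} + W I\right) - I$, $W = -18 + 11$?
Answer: $-229950$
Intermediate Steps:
$W = -7$
$b{\left(I \right)} = I^{2} - 8 I$ ($b{\left(I \right)} = \left(I^{2} - 7 I\right) - I = I^{2} - 8 I$)
$b{\left(-13 + 6 \right)} \left(-781 - 1409\right) = \left(-13 + 6\right) \left(-8 + \left(-13 + 6\right)\right) \left(-781 - 1409\right) = - 7 \left(-8 - 7\right) \left(-2190\right) = \left(-7\right) \left(-15\right) \left(-2190\right) = 105 \left(-2190\right) = -229950$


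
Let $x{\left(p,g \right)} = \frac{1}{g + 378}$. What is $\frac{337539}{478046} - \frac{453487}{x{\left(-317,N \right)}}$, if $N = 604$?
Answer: $- \frac{212885468429225}{478046} \approx -4.4532 \cdot 10^{8}$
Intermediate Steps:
$x{\left(p,g \right)} = \frac{1}{378 + g}$
$\frac{337539}{478046} - \frac{453487}{x{\left(-317,N \right)}} = \frac{337539}{478046} - \frac{453487}{\frac{1}{378 + 604}} = 337539 \cdot \frac{1}{478046} - \frac{453487}{\frac{1}{982}} = \frac{337539}{478046} - 453487 \frac{1}{\frac{1}{982}} = \frac{337539}{478046} - 445324234 = - \frac{212885468429225}{478046}$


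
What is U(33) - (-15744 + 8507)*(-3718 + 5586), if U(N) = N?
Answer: 13518749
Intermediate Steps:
U(33) - (-15744 + 8507)*(-3718 + 5586) = 33 - (-15744 + 8507)*(-3718 + 5586) = 33 - (-7237)*1868 = 33 - 1*(-13518716) = 33 + 13518716 = 13518749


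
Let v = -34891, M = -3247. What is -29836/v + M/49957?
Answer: 1377225975/1743049687 ≈ 0.79012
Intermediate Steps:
-29836/v + M/49957 = -29836/(-34891) - 3247/49957 = -29836*(-1/34891) - 3247*1/49957 = 29836/34891 - 3247/49957 = 1377225975/1743049687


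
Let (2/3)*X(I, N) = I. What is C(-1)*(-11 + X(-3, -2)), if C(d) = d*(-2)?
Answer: -31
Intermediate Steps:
X(I, N) = 3*I/2
C(d) = -2*d
C(-1)*(-11 + X(-3, -2)) = (-2*(-1))*(-11 + (3/2)*(-3)) = 2*(-11 - 9/2) = 2*(-31/2) = -31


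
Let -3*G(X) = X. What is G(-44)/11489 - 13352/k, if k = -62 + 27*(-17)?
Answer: 460226308/17957307 ≈ 25.629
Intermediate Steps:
G(X) = -X/3
k = -521 (k = -62 - 459 = -521)
G(-44)/11489 - 13352/k = -1/3*(-44)/11489 - 13352/(-521) = (44/3)*(1/11489) - 13352*(-1/521) = 44/34467 + 13352/521 = 460226308/17957307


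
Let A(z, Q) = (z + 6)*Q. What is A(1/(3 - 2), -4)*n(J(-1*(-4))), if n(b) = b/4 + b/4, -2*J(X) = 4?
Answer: 28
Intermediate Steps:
J(X) = -2 (J(X) = -½*4 = -2)
A(z, Q) = Q*(6 + z) (A(z, Q) = (6 + z)*Q = Q*(6 + z))
n(b) = b/2 (n(b) = b*(¼) + b*(¼) = b/4 + b/4 = b/2)
A(1/(3 - 2), -4)*n(J(-1*(-4))) = (-4*(6 + 1/(3 - 2)))*((½)*(-2)) = -4*(6 + 1/1)*(-1) = -4*(6 + 1)*(-1) = -4*7*(-1) = -28*(-1) = 28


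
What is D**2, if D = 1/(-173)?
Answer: 1/29929 ≈ 3.3412e-5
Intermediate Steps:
D = -1/173 ≈ -0.0057803
D**2 = (-1/173)**2 = 1/29929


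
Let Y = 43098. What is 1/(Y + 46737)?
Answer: 1/89835 ≈ 1.1132e-5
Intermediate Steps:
1/(Y + 46737) = 1/(43098 + 46737) = 1/89835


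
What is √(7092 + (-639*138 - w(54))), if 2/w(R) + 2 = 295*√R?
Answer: √(162178 - 71764650*√6)/√(-2 + 885*√6) ≈ 284.76*I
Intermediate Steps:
w(R) = 2/(-2 + 295*√R)
√(7092 + (-639*138 - w(54))) = √(7092 + (-639*138 - 2/(-2 + 295*√54))) = √(7092 + (-88182 - 2/(-2 + 295*(3*√6)))) = √(7092 + (-88182 - 2/(-2 + 885*√6))) = √(-81090 - 2/(-2 + 885*√6))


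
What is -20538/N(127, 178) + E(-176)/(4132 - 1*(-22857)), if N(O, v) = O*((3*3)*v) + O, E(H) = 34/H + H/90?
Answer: -313822942207/3108287504520 ≈ -0.10096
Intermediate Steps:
E(H) = 34/H + H/90 (E(H) = 34/H + H*(1/90) = 34/H + H/90)
N(O, v) = O + 9*O*v (N(O, v) = O*(9*v) + O = 9*O*v + O = O + 9*O*v)
-20538/N(127, 178) + E(-176)/(4132 - 1*(-22857)) = -20538*1/(127*(1 + 9*178)) + (34/(-176) + (1/90)*(-176))/(4132 - 1*(-22857)) = -20538*1/(127*(1 + 1602)) + (34*(-1/176) - 88/45)/(4132 + 22857) = -20538/(127*1603) + (-17/88 - 88/45)/26989 = -20538/203581 - 8509/3960*1/26989 = -20538*1/203581 - 8509/106876440 = -2934/29083 - 8509/106876440 = -313822942207/3108287504520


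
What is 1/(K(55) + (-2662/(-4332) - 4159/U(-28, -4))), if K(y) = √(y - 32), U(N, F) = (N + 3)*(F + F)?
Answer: -946779610200/18027431103409 - 46915560000*√23/18027431103409 ≈ -0.065000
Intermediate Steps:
U(N, F) = 2*F*(3 + N) (U(N, F) = (3 + N)*(2*F) = 2*F*(3 + N))
K(y) = √(-32 + y)
1/(K(55) + (-2662/(-4332) - 4159/U(-28, -4))) = 1/(√(-32 + 55) + (-2662/(-4332) - 4159*(-1/(8*(3 - 28))))) = 1/(√23 + (-2662*(-1/4332) - 4159/(2*(-4)*(-25)))) = 1/(√23 + (1331/2166 - 4159/200)) = 1/(√23 - 4371097/216600) = 1/(-4371097/216600 + √23)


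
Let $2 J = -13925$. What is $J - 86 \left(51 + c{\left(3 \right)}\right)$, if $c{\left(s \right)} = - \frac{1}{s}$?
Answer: $- \frac{67919}{6} \approx -11320.0$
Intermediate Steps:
$J = - \frac{13925}{2}$ ($J = \frac{1}{2} \left(-13925\right) = - \frac{13925}{2} \approx -6962.5$)
$J - 86 \left(51 + c{\left(3 \right)}\right) = - \frac{13925}{2} - 86 \left(51 - \frac{1}{3}\right) = - \frac{13925}{2} - \frac{13072}{3} = - \frac{67919}{6}$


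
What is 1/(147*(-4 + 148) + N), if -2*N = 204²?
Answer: 1/360 ≈ 0.0027778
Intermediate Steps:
N = -20808 (N = -½*204² = -½*41616 = -20808)
1/(147*(-4 + 148) + N) = 1/(147*(-4 + 148) - 20808) = 1/(147*144 - 20808) = 1/(21168 - 20808) = 1/360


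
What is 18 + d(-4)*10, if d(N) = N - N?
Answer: 18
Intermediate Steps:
d(N) = 0
18 + d(-4)*10 = 18 + 0*10 = 18 + 0 = 18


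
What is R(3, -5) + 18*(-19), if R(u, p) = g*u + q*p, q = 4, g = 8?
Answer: -338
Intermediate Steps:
R(u, p) = 4*p + 8*u (R(u, p) = 8*u + 4*p = 4*p + 8*u)
R(3, -5) + 18*(-19) = (4*(-5) + 8*3) + 18*(-19) = (-20 + 24) - 342 = 4 - 342 = -338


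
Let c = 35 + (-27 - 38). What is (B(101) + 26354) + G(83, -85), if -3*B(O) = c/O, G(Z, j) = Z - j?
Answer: 2678732/101 ≈ 26522.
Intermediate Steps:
c = -30 (c = 35 - 65 = -30)
B(O) = 10/O (B(O) = -(-10)/O = 10/O)
(B(101) + 26354) + G(83, -85) = (10/101 + 26354) + (83 - 1*(-85)) = (10*(1/101) + 26354) + (83 + 85) = (10/101 + 26354) + 168 = 2661764/101 + 168 = 2678732/101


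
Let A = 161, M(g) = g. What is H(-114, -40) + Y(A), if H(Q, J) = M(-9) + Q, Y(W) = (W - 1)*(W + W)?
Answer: 51397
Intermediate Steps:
Y(W) = 2*W*(-1 + W) (Y(W) = (-1 + W)*(2*W) = 2*W*(-1 + W))
H(Q, J) = -9 + Q
H(-114, -40) + Y(A) = (-9 - 114) + 2*161*(-1 + 161) = -123 + 2*161*160 = -123 + 51520 = 51397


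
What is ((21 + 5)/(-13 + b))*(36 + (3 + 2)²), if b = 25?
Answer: 793/6 ≈ 132.17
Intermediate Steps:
((21 + 5)/(-13 + b))*(36 + (3 + 2)²) = ((21 + 5)/(-13 + 25))*(36 + (3 + 2)²) = (26/12)*(36 + 5²) = (26*(1/12))*(36 + 25) = (13/6)*61 = 793/6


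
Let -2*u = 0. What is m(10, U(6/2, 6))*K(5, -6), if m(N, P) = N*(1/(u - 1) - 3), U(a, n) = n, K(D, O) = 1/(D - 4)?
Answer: -40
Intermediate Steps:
u = 0 (u = -½*0 = 0)
K(D, O) = 1/(-4 + D)
m(N, P) = -4*N (m(N, P) = N*(1/(0 - 1) - 3) = N*(1/(-1) - 3) = N*(-1 - 3) = N*(-4) = -4*N)
m(10, U(6/2, 6))*K(5, -6) = (-4*10)/(-4 + 5) = -40/1 = -40*1 = -40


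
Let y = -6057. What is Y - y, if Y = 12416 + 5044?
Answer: 23517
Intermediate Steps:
Y = 17460
Y - y = 17460 - 1*(-6057) = 17460 + 6057 = 23517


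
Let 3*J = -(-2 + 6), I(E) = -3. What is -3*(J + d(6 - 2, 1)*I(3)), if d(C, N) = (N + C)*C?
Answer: 184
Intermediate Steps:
d(C, N) = C*(C + N) (d(C, N) = (C + N)*C = C*(C + N))
J = -4/3 (J = (-(-2 + 6))/3 = (-1*4)/3 = (1/3)*(-4) = -4/3 ≈ -1.3333)
-3*(J + d(6 - 2, 1)*I(3)) = -3*(-4/3 + ((6 - 2)*((6 - 2) + 1))*(-3)) = -3*(-4/3 + (4*(4 + 1))*(-3)) = -3*(-4/3 + (4*5)*(-3)) = -3*(-4/3 + 20*(-3)) = -3*(-4/3 - 60) = -3*(-184/3) = 184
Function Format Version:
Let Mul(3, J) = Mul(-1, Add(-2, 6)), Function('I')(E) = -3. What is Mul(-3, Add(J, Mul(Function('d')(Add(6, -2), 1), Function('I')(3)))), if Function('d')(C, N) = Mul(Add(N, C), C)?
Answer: 184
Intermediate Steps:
Function('d')(C, N) = Mul(C, Add(C, N)) (Function('d')(C, N) = Mul(Add(C, N), C) = Mul(C, Add(C, N)))
J = Rational(-4, 3) (J = Mul(Rational(1, 3), Mul(-1, Add(-2, 6))) = Mul(Rational(1, 3), Mul(-1, 4)) = Mul(Rational(1, 3), -4) = Rational(-4, 3) ≈ -1.3333)
Mul(-3, Add(J, Mul(Function('d')(Add(6, -2), 1), Function('I')(3)))) = Mul(-3, Add(Rational(-4, 3), Mul(Mul(Add(6, -2), Add(Add(6, -2), 1)), -3))) = Mul(-3, Add(Rational(-4, 3), Mul(Mul(4, Add(4, 1)), -3))) = Mul(-3, Add(Rational(-4, 3), Mul(Mul(4, 5), -3))) = Mul(-3, Add(Rational(-4, 3), Mul(20, -3))) = Mul(-3, Add(Rational(-4, 3), -60)) = Mul(-3, Rational(-184, 3)) = 184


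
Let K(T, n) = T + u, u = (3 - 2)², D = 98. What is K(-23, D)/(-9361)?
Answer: 2/851 ≈ 0.0023502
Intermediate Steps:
u = 1 (u = 1² = 1)
K(T, n) = 1 + T (K(T, n) = T + 1 = 1 + T)
K(-23, D)/(-9361) = (1 - 23)/(-9361) = -22*(-1/9361) = 2/851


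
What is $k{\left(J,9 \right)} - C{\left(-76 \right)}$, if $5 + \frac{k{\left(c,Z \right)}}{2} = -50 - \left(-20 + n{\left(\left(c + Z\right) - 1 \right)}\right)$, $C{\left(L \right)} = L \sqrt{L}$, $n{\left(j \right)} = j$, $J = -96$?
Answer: $106 + 152 i \sqrt{19} \approx 106.0 + 662.55 i$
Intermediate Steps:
$C{\left(L \right)} = L^{\frac{3}{2}}$
$k{\left(c,Z \right)} = -68 - 2 Z - 2 c$ ($k{\left(c,Z \right)} = -10 + 2 \left(-50 - \left(-21 + Z + c\right)\right) = -10 + 2 \left(-29 - Z - c\right) = -10 - \left(58 + 2 Z + 2 c\right) = -68 - 2 Z - 2 c$)
$k{\left(J,9 \right)} - C{\left(-76 \right)} = \left(-68 - 18 - -192\right) - \left(-76\right)^{\frac{3}{2}} = \left(-68 - 18 + 192\right) - - 152 i \sqrt{19} = 106 + 152 i \sqrt{19}$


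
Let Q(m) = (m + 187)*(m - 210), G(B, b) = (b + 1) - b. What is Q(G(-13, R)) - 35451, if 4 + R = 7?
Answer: -74743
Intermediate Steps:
R = 3 (R = -4 + 7 = 3)
G(B, b) = 1 (G(B, b) = (1 + b) - b = 1)
Q(m) = (-210 + m)*(187 + m) (Q(m) = (187 + m)*(-210 + m) = (-210 + m)*(187 + m))
Q(G(-13, R)) - 35451 = (-39270 + 1**2 - 23*1) - 35451 = (-39270 + 1 - 23) - 35451 = -39292 - 35451 = -74743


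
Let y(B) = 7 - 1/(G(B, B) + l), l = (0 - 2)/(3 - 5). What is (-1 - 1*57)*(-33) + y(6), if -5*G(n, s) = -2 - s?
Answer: 24968/13 ≈ 1920.6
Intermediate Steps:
G(n, s) = ⅖ + s/5 (G(n, s) = -(-2 - s)/5 = ⅖ + s/5)
l = 1 (l = -2/(-2) = -2*(-½) = 1)
y(B) = 7 - 1/(7/5 + B/5) (y(B) = 7 - 1/((⅖ + B/5) + 1) = 7 - 1/(7/5 + B/5))
(-1 - 1*57)*(-33) + y(6) = (-1 - 1*57)*(-33) + (44 + 7*6)/(7 + 6) = (-1 - 57)*(-33) + (44 + 42)/13 = -58*(-33) + (1/13)*86 = 1914 + 86/13 = 24968/13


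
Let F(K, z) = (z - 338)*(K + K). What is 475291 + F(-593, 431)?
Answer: 364993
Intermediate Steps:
F(K, z) = 2*K*(-338 + z) (F(K, z) = (-338 + z)*(2*K) = 2*K*(-338 + z))
475291 + F(-593, 431) = 475291 + 2*(-593)*(-338 + 431) = 475291 + 2*(-593)*93 = 475291 - 110298 = 364993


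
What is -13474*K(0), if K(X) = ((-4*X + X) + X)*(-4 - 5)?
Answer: 0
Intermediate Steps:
K(X) = 18*X (K(X) = (-3*X + X)*(-9) = -2*X*(-9) = 18*X)
-13474*K(0) = -242532*0 = -13474*0 = 0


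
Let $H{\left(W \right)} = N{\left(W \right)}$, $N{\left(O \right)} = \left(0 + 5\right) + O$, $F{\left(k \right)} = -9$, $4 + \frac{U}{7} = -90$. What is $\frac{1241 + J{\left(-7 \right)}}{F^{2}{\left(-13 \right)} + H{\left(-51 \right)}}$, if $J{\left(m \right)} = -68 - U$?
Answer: $\frac{1831}{35} \approx 52.314$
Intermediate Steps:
$U = -658$ ($U = -28 + 7 \left(-90\right) = -28 - 630 = -658$)
$N{\left(O \right)} = 5 + O$
$H{\left(W \right)} = 5 + W$
$J{\left(m \right)} = 590$ ($J{\left(m \right)} = -68 - -658 = -68 + 658 = 590$)
$\frac{1241 + J{\left(-7 \right)}}{F^{2}{\left(-13 \right)} + H{\left(-51 \right)}} = \frac{1241 + 590}{\left(-9\right)^{2} + \left(5 - 51\right)} = \frac{1831}{81 - 46} = \frac{1831}{35}$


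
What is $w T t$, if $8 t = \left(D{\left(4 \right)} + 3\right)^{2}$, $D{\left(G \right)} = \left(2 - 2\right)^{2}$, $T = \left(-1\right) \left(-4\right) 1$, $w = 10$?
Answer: $45$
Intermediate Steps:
$T = 4$ ($T = 4 \cdot 1 = 4$)
$D{\left(G \right)} = 0$ ($D{\left(G \right)} = 0^{2} = 0$)
$t = \frac{9}{8}$ ($t = \frac{\left(0 + 3\right)^{2}}{8} = \frac{3^{2}}{8} = \frac{1}{8} \cdot 9 = \frac{9}{8} \approx 1.125$)
$w T t = 10 \cdot 4 \cdot \frac{9}{8} = 40 \cdot \frac{9}{8} = 45$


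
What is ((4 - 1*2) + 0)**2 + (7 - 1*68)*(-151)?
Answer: 9215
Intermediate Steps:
((4 - 1*2) + 0)**2 + (7 - 1*68)*(-151) = ((4 - 2) + 0)**2 + (7 - 68)*(-151) = (2 + 0)**2 - 61*(-151) = 2**2 + 9211 = 4 + 9211 = 9215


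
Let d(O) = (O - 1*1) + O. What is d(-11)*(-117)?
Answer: 2691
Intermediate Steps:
d(O) = -1 + 2*O (d(O) = (O - 1) + O = (-1 + O) + O = -1 + 2*O)
d(-11)*(-117) = (-1 + 2*(-11))*(-117) = (-1 - 22)*(-117) = -23*(-117) = 2691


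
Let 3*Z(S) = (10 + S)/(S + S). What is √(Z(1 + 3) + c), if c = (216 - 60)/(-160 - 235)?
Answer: √1058205/2370 ≈ 0.43405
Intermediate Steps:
Z(S) = (10 + S)/(6*S) (Z(S) = ((10 + S)/(S + S))/3 = ((10 + S)/((2*S)))/3 = ((10 + S)*(1/(2*S)))/3 = ((10 + S)/(2*S))/3 = (10 + S)/(6*S))
c = -156/395 (c = 156/(-395) = 156*(-1/395) = -156/395 ≈ -0.39494)
√(Z(1 + 3) + c) = √((10 + (1 + 3))/(6*(1 + 3)) - 156/395) = √((⅙)*(10 + 4)/4 - 156/395) = √((⅙)*(¼)*14 - 156/395) = √(7/12 - 156/395) = √(893/4740) = √1058205/2370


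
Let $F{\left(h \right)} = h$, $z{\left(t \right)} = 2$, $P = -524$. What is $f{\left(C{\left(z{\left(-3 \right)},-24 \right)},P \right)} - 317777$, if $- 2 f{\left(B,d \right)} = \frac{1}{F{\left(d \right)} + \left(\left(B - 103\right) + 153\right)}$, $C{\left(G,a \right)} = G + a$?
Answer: $- \frac{315234783}{992} \approx -3.1778 \cdot 10^{5}$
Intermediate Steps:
$f{\left(B,d \right)} = - \frac{1}{2 \left(50 + B + d\right)}$ ($f{\left(B,d \right)} = - \frac{1}{2 \left(d + \left(\left(B - 103\right) + 153\right)\right)} = - \frac{1}{2 \left(d + \left(\left(-103 + B\right) + 153\right)\right)} = - \frac{1}{2 \left(d + \left(50 + B\right)\right)} = - \frac{1}{2 \left(50 + B + d\right)}$)
$f{\left(C{\left(z{\left(-3 \right)},-24 \right)},P \right)} - 317777 = - \frac{1}{100 + 2 \left(2 - 24\right) + 2 \left(-524\right)} - 317777 = - \frac{1}{100 + 2 \left(-22\right) - 1048} - 317777 = - \frac{1}{100 - 44 - 1048} - 317777 = - \frac{1}{-992} - 317777 = \left(-1\right) \left(- \frac{1}{992}\right) - 317777 = \frac{1}{992} - 317777 = - \frac{315234783}{992}$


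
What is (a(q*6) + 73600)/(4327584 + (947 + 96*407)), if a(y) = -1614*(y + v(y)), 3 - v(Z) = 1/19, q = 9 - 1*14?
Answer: 2227996/82984457 ≈ 0.026848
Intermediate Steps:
q = -5 (q = 9 - 14 = -5)
v(Z) = 56/19 (v(Z) = 3 - 1/19 = 56/19)
a(y) = -90384/19 - 1614*y (a(y) = -1614*(y + 56/19) = -1614*(56/19 + y) = -90384/19 - 1614*y)
(a(q*6) + 73600)/(4327584 + (947 + 96*407)) = ((-90384/19 - (-8070)*6) + 73600)/(4327584 + (947 + 96*407)) = ((-90384/19 - 1614*(-30)) + 73600)/(4327584 + (947 + 39072)) = ((-90384/19 + 48420) + 73600)/(4327584 + 40019) = (829596/19 + 73600)/4367603 = (2227996/19)*(1/4367603) = 2227996/82984457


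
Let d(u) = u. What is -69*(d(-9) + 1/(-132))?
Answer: 27347/44 ≈ 621.52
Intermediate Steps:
-69*(d(-9) + 1/(-132)) = -69*(-9 + 1/(-132)) = -69*(-9 - 1/132) = -69*(-1189/132) = 27347/44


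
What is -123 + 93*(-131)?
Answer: -12306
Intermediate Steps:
-123 + 93*(-131) = -123 - 12183 = -12306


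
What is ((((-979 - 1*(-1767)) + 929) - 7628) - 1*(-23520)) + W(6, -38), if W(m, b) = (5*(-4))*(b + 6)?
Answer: 18249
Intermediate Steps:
W(m, b) = -120 - 20*b (W(m, b) = -20*(6 + b) = -120 - 20*b)
((((-979 - 1*(-1767)) + 929) - 7628) - 1*(-23520)) + W(6, -38) = ((((-979 - 1*(-1767)) + 929) - 7628) - 1*(-23520)) + (-120 - 20*(-38)) = ((((-979 + 1767) + 929) - 7628) + 23520) + (-120 + 760) = (((788 + 929) - 7628) + 23520) + 640 = ((1717 - 7628) + 23520) + 640 = (-5911 + 23520) + 640 = 17609 + 640 = 18249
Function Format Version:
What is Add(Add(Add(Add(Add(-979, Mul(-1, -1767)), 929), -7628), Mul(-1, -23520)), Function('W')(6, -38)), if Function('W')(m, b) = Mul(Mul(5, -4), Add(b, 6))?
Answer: 18249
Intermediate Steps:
Function('W')(m, b) = Add(-120, Mul(-20, b)) (Function('W')(m, b) = Mul(-20, Add(6, b)) = Add(-120, Mul(-20, b)))
Add(Add(Add(Add(Add(-979, Mul(-1, -1767)), 929), -7628), Mul(-1, -23520)), Function('W')(6, -38)) = Add(Add(Add(Add(Add(-979, Mul(-1, -1767)), 929), -7628), Mul(-1, -23520)), Add(-120, Mul(-20, -38))) = Add(Add(Add(Add(Add(-979, 1767), 929), -7628), 23520), Add(-120, 760)) = Add(Add(Add(Add(788, 929), -7628), 23520), 640) = Add(Add(Add(1717, -7628), 23520), 640) = Add(Add(-5911, 23520), 640) = Add(17609, 640) = 18249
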